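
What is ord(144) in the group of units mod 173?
86

173 is prime, so ord(144) divides φ(173) = 172.
Divisors of 172: 1, 2, 4, 43, 86, 172.
Repeated squaring: 144^1 ≡ 144, 144^2 ≡ 149, 144^4 ≡ 57, 144^8 ≡ 135, 144^16 ≡ 60, 144^32 ≡ 140, 144^64 ≡ 51, 144^128 ≡ 6 (mod 173).
Test 144^d mod 173 for each divisor d in increasing order:
144^1 ≡ 144
144^2 ≡ 149
144^4 ≡ 57
144^43 = 144^32·144^8·144^2·144^1 ≡ 172
144^86 = 144^64·144^16·144^4·144^2 ≡ 1  ← first divisor giving 1
The order is 86.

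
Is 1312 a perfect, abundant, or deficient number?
abundant

Proper divisors of 1312: sum = 1 + 2 + 4 + 8 + 16 + 32 + 41 + 82 + 164 + 328 + 656 = 1334
Since 1334 > 1312, 1312 is abundant.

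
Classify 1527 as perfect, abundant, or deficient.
deficient

Proper divisors of 1527: sum = 1 + 3 + 509 = 513
Since 513 < 1527, 1527 is deficient.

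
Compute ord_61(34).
5

61 is prime, so ord(34) divides φ(61) = 60.
Divisors of 60: 1, 2, 3, 4, 5, 6, 10, 12, 15, 20, 30, 60.
Repeated squaring: 34^1 ≡ 34, 34^2 ≡ 58, 34^4 ≡ 9, 34^8 ≡ 20, 34^16 ≡ 34, 34^32 ≡ 58 (mod 61).
Test 34^d mod 61 for each divisor d in increasing order:
34^1 ≡ 34
34^2 ≡ 58
34^3 = 34^2·34^1 ≡ 20
34^4 ≡ 9
34^5 = 34^4·34^1 ≡ 1  ← first divisor giving 1
The order is 5.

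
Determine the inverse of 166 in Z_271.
80

gcd(166, 271) = 1, so the inverse exists.
Extended Euclidean algorithm on (271, 166):
271 = 1 × 166 + 105  ⟹  105 = (1)·271 + (-1)·166
166 = 1 × 105 + 61  ⟹  61 = (-1)·271 + (2)·166
105 = 1 × 61 + 44  ⟹  44 = (2)·271 + (-3)·166
61 = 1 × 44 + 17  ⟹  17 = (-3)·271 + (5)·166
44 = 2 × 17 + 10  ⟹  10 = (8)·271 + (-13)·166
17 = 1 × 10 + 7  ⟹  7 = (-11)·271 + (18)·166
10 = 1 × 7 + 3  ⟹  3 = (19)·271 + (-31)·166
7 = 2 × 3 + 1  ⟹  1 = (-49)·271 + (80)·166
So (80)·166 ≡ 1 (mod 271), i.e. 166^(-1) ≡ 80 (mod 271).
Check: 166 × 80 = 13280 ≡ 1 (mod 271)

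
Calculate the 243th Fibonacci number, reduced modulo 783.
614

Matrix identity: Q^n = [[F_(n+1), F_n], [F_n, F_(n-1)]] with Q = [[1,1],[1,0]].
n = 243 = 11110011₂. Square-and-multiply, entries mod 783:
Q^1 = [[1,1],[1,0]]
Q^3 = (Q^1)²·Q = [[3,2],[2,1]]
Q^7 = (Q^3)²·Q = [[21,13],[13,8]]
Q^15 = (Q^7)²·Q = [[204,610],[610,377]]
Q^30 = (Q^15)² = [[292,494],[494,581]]
Q^60 = (Q^30)² = [[440,612],[612,611]]
Q^121 = (Q^60)²·Q = [[55,469],[469,369]]
Q^243 = (Q^121)²·Q = [[588,614],[614,757]]
F_243 mod 783 = Q^243[0][1] = 614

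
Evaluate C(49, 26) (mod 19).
14

Using Lucas' theorem:
Write n=49 and k=26 in base 19:
n in base 19: [2, 11]
k in base 19: [1, 7]
C(49,26) mod 19 = ∏ C(n_i, k_i) mod 19
Digit binomials (mod 19): C(2,1) = 2; C(11,7) = 330 ≡ 7
Product: 2 × 7 = 14 ≡ 14 (mod 19)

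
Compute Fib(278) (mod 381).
185

Matrix identity: Q^n = [[F_(n+1), F_n], [F_n, F_(n-1)]] with Q = [[1,1],[1,0]].
n = 278 = 100010110₂. Square-and-multiply, entries mod 381:
Q^1 = [[1,1],[1,0]]
Q^2 = (Q^1)² = [[2,1],[1,1]]
Q^4 = (Q^2)² = [[5,3],[3,2]]
Q^8 = (Q^4)² = [[34,21],[21,13]]
Q^17 = (Q^8)²·Q = [[298,73],[73,225]]
Q^34 = (Q^17)² = [[26,79],[79,328]]
Q^69 = (Q^34)²·Q = [[212,59],[59,153]]
Q^139 = (Q^69)²·Q = [[237,38],[38,199]]
Q^278 = (Q^139)² = [[82,185],[185,278]]
F_278 mod 381 = Q^278[0][1] = 185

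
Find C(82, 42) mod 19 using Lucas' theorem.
14

Using Lucas' theorem:
Write n=82 and k=42 in base 19:
n in base 19: [4, 6]
k in base 19: [2, 4]
C(82,42) mod 19 = ∏ C(n_i, k_i) mod 19
Digit binomials (mod 19): C(4,2) = 6; C(6,4) = 15
Product: 6 × 15 = 90 ≡ 14 (mod 19)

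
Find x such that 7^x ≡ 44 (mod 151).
102

Baby-step giant-step with step n = ⌈√151⌉ = 13.
Baby steps 7^j mod 151 (j:value) for j=0..12: 0:1, 1:7, 2:49, 3:41, 4:136, 5:46, 6:20, 7:140, 8:74, 9:65, 10:2, 11:14, 12:98.
Giant-step multiplier: 7^(-13) ≡ 7^(150-13) = 7^137 ≡ 35 (mod 151).
Giant steps γ_i = 44·35^i mod 151: γ_0=44, γ_1=30, γ_2=144, γ_3=57, γ_4=32, γ_5=63, γ_6=91, γ_7=14 (in table at j=11).
x = i·n + j = 7·13 + 11 = 102.
Check: 7^102 ≡ 44 (mod 151).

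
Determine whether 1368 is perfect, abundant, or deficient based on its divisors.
abundant

Proper divisors of 1368: sum = 1 + 2 + 3 + 4 + 6 + 8 + 9 + 12 + ... + 228 + 342 + 456 + 684 (23 divisors) = 2532
Since 2532 > 1368, 1368 is abundant.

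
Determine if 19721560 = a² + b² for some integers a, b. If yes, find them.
Not possible

Factorization: 19721560 = 2^3 × 5 × 79^3
By Fermat: n is sum of two squares iff every prime p ≡ 3 (mod 4) appears to even power.
Prime(s) ≡ 3 (mod 4) with odd exponent: [(79, 3)]
Therefore 19721560 cannot be expressed as a² + b².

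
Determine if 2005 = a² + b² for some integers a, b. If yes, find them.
18² + 41² (a=18, b=41)

Factorization: 2005 = 5 × 401
By Fermat: n is sum of two squares iff every prime p ≡ 3 (mod 4) appears to even power.
All primes ≡ 3 (mod 4) appear to even power.
Search a = 0, 1, 2, … for 2005 - a² a perfect square: first hit at a = 18: 2005 - 324 = 1681 = 41².
2005 = 18² + 41² = 324 + 1681 ✓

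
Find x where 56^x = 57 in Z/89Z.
76

Baby-step giant-step with step n = ⌈√89⌉ = 10.
Baby steps 56^j mod 89 (j:value) for j=0..9: 0:1, 1:56, 2:21, 3:19, 4:85, 5:43, 6:5, 7:13, 8:16, 9:6.
Giant-step multiplier: 56^(-10) ≡ 56^(88-10) = 56^78 ≡ 40 (mod 89).
Giant steps γ_i = 57·40^i mod 89: γ_0=57, γ_1=55, γ_2=64, γ_3=68, γ_4=50, γ_5=42, γ_6=78, γ_7=5 (in table at j=6).
x = i·n + j = 7·10 + 6 = 76.
Check: 56^76 ≡ 57 (mod 89).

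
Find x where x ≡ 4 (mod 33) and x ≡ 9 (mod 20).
169

Using Chinese Remainder Theorem:
M = 33 × 20 = 660
M1 = 20, M2 = 33
y1 = 20^(-1) mod 33 = 5
y2 = 33^(-1) mod 20 = 17
x = (4×20×5 + 9×33×17) mod 660 = 169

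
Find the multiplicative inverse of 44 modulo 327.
275

gcd(44, 327) = 1, so the inverse exists.
Extended Euclidean algorithm on (327, 44):
327 = 7 × 44 + 19  ⟹  19 = (1)·327 + (-7)·44
44 = 2 × 19 + 6  ⟹  6 = (-2)·327 + (15)·44
19 = 3 × 6 + 1  ⟹  1 = (7)·327 + (-52)·44
So (-52)·44 ≡ 1 (mod 327), i.e. 44^(-1) ≡ -52 ≡ 275 (mod 327).
Check: 44 × 275 = 12100 ≡ 1 (mod 327)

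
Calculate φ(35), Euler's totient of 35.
24

35 = 5 × 7
φ(n) = n × ∏(1 - 1/p) for each prime p dividing n
φ(35) = 35 × (1 - 1/5) × (1 - 1/7) = 24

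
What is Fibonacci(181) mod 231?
89

Matrix identity: Q^n = [[F_(n+1), F_n], [F_n, F_(n-1)]] with Q = [[1,1],[1,0]].
n = 181 = 10110101₂. Square-and-multiply, entries mod 231:
Q^1 = [[1,1],[1,0]]
Q^2 = (Q^1)² = [[2,1],[1,1]]
Q^5 = (Q^2)²·Q = [[8,5],[5,3]]
Q^11 = (Q^5)²·Q = [[144,89],[89,55]]
Q^22 = (Q^11)² = [[13,155],[155,89]]
Q^45 = (Q^22)²·Q = [[41,170],[170,102]]
Q^90 = (Q^45)² = [[89,55],[55,34]]
Q^181 = (Q^90)²·Q = [[155,89],[89,66]]
F_181 mod 231 = Q^181[0][1] = 89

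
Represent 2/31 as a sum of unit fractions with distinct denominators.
1/16 + 1/496

Greedy algorithm:
2/31: ceiling(31/2) = 16, use 1/16
1/496: ceiling(496/1) = 496, use 1/496
Result: 2/31 = 1/16 + 1/496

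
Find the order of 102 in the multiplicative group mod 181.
45

181 is prime, so ord(102) divides φ(181) = 180.
Divisors of 180: 1, 2, 3, 4, 5, 6, 9, 10, 12, 15, 18, 20, 30, 36, 45, 60, 90, 180.
Repeated squaring: 102^1 ≡ 102, 102^2 ≡ 87, 102^4 ≡ 148, 102^8 ≡ 3, 102^16 ≡ 9, 102^32 ≡ 81, 102^64 ≡ 45, 102^128 ≡ 34 (mod 181).
Test 102^d mod 181 for each divisor d in increasing order:
102^1 ≡ 102
102^2 ≡ 87
102^3 = 102^2·102^1 ≡ 5
102^4 ≡ 148
102^5 = 102^4·102^1 ≡ 73
102^6 = 102^4·102^2 ≡ 25
102^9 = 102^8·102^1 ≡ 125
102^10 = 102^8·102^2 ≡ 80
102^12 = 102^8·102^4 ≡ 82
102^15 = 102^8·102^4·102^2·102^1 ≡ 48
102^18 = 102^16·102^2 ≡ 59
102^20 = 102^16·102^4 ≡ 65
102^30 = 102^16·102^8·102^4·102^2 ≡ 132
102^36 = 102^32·102^4 ≡ 42
102^45 = 102^32·102^8·102^4·102^1 ≡ 1  ← first divisor giving 1
The order is 45.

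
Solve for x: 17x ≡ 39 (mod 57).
x ≡ 9 (mod 57)

gcd(17, 57) = 1, which divides 39, so solutions exist.
Find 17^(-1) mod 57 by the extended Euclidean algorithm:
57 = 3 × 17 + 6  ⟹  6 = (1)·57 + (-3)·17
17 = 2 × 6 + 5  ⟹  5 = (-2)·57 + (7)·17
6 = 1 × 5 + 1  ⟹  1 = (3)·57 + (-10)·17
So (-10)·17 ≡ 1 (mod 57), i.e. 17^(-1) ≡ -10 ≡ 47 (mod 57).
x ≡ 47 × 39 = 1833 ≡ 9 (mod 57).
Check: 17 × 9 = 153 ≡ 39 (mod 57).
Unique solution: x ≡ 9 (mod 57)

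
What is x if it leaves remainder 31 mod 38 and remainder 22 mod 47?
69

Using Chinese Remainder Theorem:
M = 38 × 47 = 1786
M1 = 47, M2 = 38
y1 = 47^(-1) mod 38 = 17
y2 = 38^(-1) mod 47 = 26
x = (31×47×17 + 22×38×26) mod 1786 = 69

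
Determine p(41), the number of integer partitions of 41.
44583

p(n) counts ways to write n as a sum of positive integers (order ignored).
Euler's pentagonal recurrence: p(k) = p(k-1) + p(k-2) - p(k-5) - p(k-7) + p(k-12) + p(k-15) - ... (offsets j(3j∓1)/2, signs ++--, p(0)=1, p(<0)=0).
DP table for k = 0..40: p(0)=1, p(1)=1, p(2)=2, p(3)=3, p(4)=5, p(5)=7, p(6)=11, p(7)=15, p(8)=22, p(9)=30, p(10)=42, p(11)=56, p(12)=77, p(13)=101, p(14)=135, p(15)=176, p(16)=231, p(17)=297, p(18)=385, p(19)=490, p(20)=627, p(21)=792, p(22)=1002, p(23)=1255, p(24)=1575, p(25)=1958, p(26)=2436, p(27)=3010, p(28)=3718, p(29)=4565, p(30)=5604, p(31)=6842, p(32)=8349, p(33)=10143, p(34)=12310, p(35)=14883, p(36)=17977, p(37)=21637, p(38)=26015, p(39)=31185, p(40)=37338.
Final step: p(41) = p(40) + p(39) - p(36) - p(34) + p(29) + p(26) - p(19) - p(15) + p(6) + p(1)
= 37338 + 31185 - 17977 - 12310 + 4565 + 2436 - 490 - 176 + 11 + 1
= 44583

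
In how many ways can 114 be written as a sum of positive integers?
952050665

p(n) counts ways to write n as a sum of positive integers (order ignored).
Euler's pentagonal recurrence: p(k) = p(k-1) + p(k-2) - p(k-5) - p(k-7) + p(k-12) + p(k-15) - ... (offsets j(3j∓1)/2, signs ++--, p(0)=1, p(<0)=0).
DP table for k = 0..113: p(0)=1, p(1)=1, p(2)=2, p(3)=3, p(4)=5, p(5)=7, p(6)=11, p(7)=15, p(8)=22, p(9)=30, p(10)=42, p(11)=56, p(12)=77, p(13)=101, p(14)=135, p(15)=176, p(16)=231, p(17)=297, p(18)=385, p(19)=490, p(20)=627, p(21)=792, p(22)=1002, p(23)=1255, p(24)=1575, p(25)=1958, p(26)=2436, p(27)=3010, p(28)=3718, p(29)=4565, p(30)=5604, p(31)=6842, p(32)=8349, p(33)=10143, p(34)=12310, p(35)=14883, p(36)=17977, p(37)=21637, p(38)=26015, p(39)=31185, p(40)=37338, p(41)=44583, p(42)=53174, p(43)=63261, p(44)=75175, p(45)=89134, p(46)=105558, p(47)=124754, p(48)=147273, p(49)=173525, p(50)=204226, p(51)=239943, p(52)=281589, p(53)=329931, p(54)=386155, p(55)=451276, p(56)=526823, p(57)=614154, p(58)=715220, p(59)=831820, p(60)=966467, p(61)=1121505, p(62)=1300156, p(63)=1505499, p(64)=1741630, p(65)=2012558, p(66)=2323520, p(67)=2679689, p(68)=3087735, p(69)=3554345, p(70)=4087968, p(71)=4697205, p(72)=5392783, p(73)=6185689, p(74)=7089500, p(75)=8118264, p(76)=9289091, p(77)=10619863, p(78)=12132164, p(79)=13848650, p(80)=15796476, p(81)=18004327, p(82)=20506255, p(83)=23338469, p(84)=26543660, p(85)=30167357, p(86)=34262962, p(87)=38887673, p(88)=44108109, p(89)=49995925, p(90)=56634173, p(91)=64112359, p(92)=72533807, p(93)=82010177, p(94)=92669720, p(95)=104651419, p(96)=118114304, p(97)=133230930, p(98)=150198136, p(99)=169229875, p(100)=190569292, p(101)=214481126, p(102)=241265379, p(103)=271248950, p(104)=304801365, p(105)=342325709, p(106)=384276336, p(107)=431149389, p(108)=483502844, p(109)=541946240, p(110)=607163746, p(111)=679903203, p(112)=761002156, p(113)=851376628.
Final step: p(114) = p(113) + p(112) - p(109) - p(107) + p(102) + p(99) - p(92) - p(88) + p(79) + p(74) - p(63) - p(57) + p(44) + p(37) - p(22) - p(14)
= 851376628 + 761002156 - 541946240 - 431149389 + 241265379 + 169229875 - 72533807 - 44108109 + 13848650 + 7089500 - 1505499 - 614154 + 75175 + 21637 - 1002 - 135
= 952050665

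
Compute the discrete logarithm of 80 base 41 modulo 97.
5

Baby-step giant-step with step n = ⌈√97⌉ = 10.
Baby steps 41^j mod 97 (j:value) for j=0..9: 0:1, 1:41, 2:32, 3:51, 4:54, 5:80, 6:79, 7:38, 8:6, 9:52.
h = 80 is already in the table at j=5, so x = 5.
Check: 41^5 ≡ 80 (mod 97).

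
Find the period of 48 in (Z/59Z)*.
29

59 is prime, so ord(48) divides φ(59) = 58.
Divisors of 58: 1, 2, 29, 58.
Repeated squaring: 48^1 ≡ 48, 48^2 ≡ 3, 48^4 ≡ 9, 48^8 ≡ 22, 48^16 ≡ 12, 48^32 ≡ 26 (mod 59).
Test 48^d mod 59 for each divisor d in increasing order:
48^1 ≡ 48
48^2 ≡ 3
48^29 = 48^16·48^8·48^4·48^1 ≡ 1  ← first divisor giving 1
The order is 29.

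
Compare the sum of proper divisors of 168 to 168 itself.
abundant

Proper divisors of 168: sum = 1 + 2 + 3 + 4 + 6 + 7 + 8 + 12 + 14 + 21 + 24 + 28 + 42 + 56 + 84 = 312
Since 312 > 168, 168 is abundant.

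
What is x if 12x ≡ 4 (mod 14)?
x ≡ 5 (mod 7)

gcd(12, 14) = 2, which divides 4, so solutions exist.
Divide through by 2: 6x ≡ 2 (mod 7).
Find 6^(-1) mod 7 by the extended Euclidean algorithm:
7 = 1 × 6 + 1  ⟹  1 = (1)·7 + (-1)·6
So (-1)·6 ≡ 1 (mod 7), i.e. 6^(-1) ≡ -1 ≡ 6 (mod 7).
x ≡ 6 × 2 = 12 ≡ 5 (mod 7).
Check: 12 × 5 = 60 ≡ 4 (mod 14).
x ≡ 5 (mod 7), giving 2 solutions mod 14.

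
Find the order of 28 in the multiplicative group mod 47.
23

47 is prime, so ord(28) divides φ(47) = 46.
Divisors of 46: 1, 2, 23, 46.
Repeated squaring: 28^1 ≡ 28, 28^2 ≡ 32, 28^4 ≡ 37, 28^8 ≡ 6, 28^16 ≡ 36, 28^32 ≡ 27 (mod 47).
Test 28^d mod 47 for each divisor d in increasing order:
28^1 ≡ 28
28^2 ≡ 32
28^23 = 28^16·28^4·28^2·28^1 ≡ 1  ← first divisor giving 1
The order is 23.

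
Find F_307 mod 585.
248

Matrix identity: Q^n = [[F_(n+1), F_n], [F_n, F_(n-1)]] with Q = [[1,1],[1,0]].
n = 307 = 100110011₂. Square-and-multiply, entries mod 585:
Q^1 = [[1,1],[1,0]]
Q^2 = (Q^1)² = [[2,1],[1,1]]
Q^4 = (Q^2)² = [[5,3],[3,2]]
Q^9 = (Q^4)²·Q = [[55,34],[34,21]]
Q^19 = (Q^9)²·Q = [[330,86],[86,244]]
Q^38 = (Q^19)² = [[466,224],[224,242]]
Q^76 = (Q^38)² = [[572,57],[57,515]]
Q^153 = (Q^76)²·Q = [[442,493],[493,534]]
Q^307 = (Q^153)²·Q = [[546,248],[248,298]]
F_307 mod 585 = Q^307[0][1] = 248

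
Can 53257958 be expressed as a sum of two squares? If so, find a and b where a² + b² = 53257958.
Not possible

Factorization: 53257958 = 2 × 13 × 127^3
By Fermat: n is sum of two squares iff every prime p ≡ 3 (mod 4) appears to even power.
Prime(s) ≡ 3 (mod 4) with odd exponent: [(127, 3)]
Therefore 53257958 cannot be expressed as a² + b².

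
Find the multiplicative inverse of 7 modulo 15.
13

gcd(7, 15) = 1, so the inverse exists.
Extended Euclidean algorithm on (15, 7):
15 = 2 × 7 + 1  ⟹  1 = (1)·15 + (-2)·7
So (-2)·7 ≡ 1 (mod 15), i.e. 7^(-1) ≡ -2 ≡ 13 (mod 15).
Check: 7 × 13 = 91 ≡ 1 (mod 15)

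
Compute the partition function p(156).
73232243759

p(n) counts ways to write n as a sum of positive integers (order ignored).
Euler's pentagonal recurrence: p(k) = p(k-1) + p(k-2) - p(k-5) - p(k-7) + p(k-12) + p(k-15) - ... (offsets j(3j∓1)/2, signs ++--, p(0)=1, p(<0)=0).
DP table for k = 0..155: p(0)=1, p(1)=1, p(2)=2, p(3)=3, p(4)=5, p(5)=7, p(6)=11, p(7)=15, p(8)=22, p(9)=30, p(10)=42, p(11)=56, p(12)=77, p(13)=101, p(14)=135, p(15)=176, p(16)=231, p(17)=297, p(18)=385, p(19)=490, p(20)=627, p(21)=792, p(22)=1002, p(23)=1255, p(24)=1575, p(25)=1958, p(26)=2436, p(27)=3010, p(28)=3718, p(29)=4565, p(30)=5604, p(31)=6842, p(32)=8349, p(33)=10143, p(34)=12310, p(35)=14883, p(36)=17977, p(37)=21637, p(38)=26015, p(39)=31185, p(40)=37338, p(41)=44583, p(42)=53174, p(43)=63261, p(44)=75175, p(45)=89134, p(46)=105558, p(47)=124754, p(48)=147273, p(49)=173525, p(50)=204226, p(51)=239943, p(52)=281589, p(53)=329931, p(54)=386155, p(55)=451276, p(56)=526823, p(57)=614154, p(58)=715220, p(59)=831820, p(60)=966467, p(61)=1121505, p(62)=1300156, p(63)=1505499, p(64)=1741630, p(65)=2012558, p(66)=2323520, p(67)=2679689, p(68)=3087735, p(69)=3554345, p(70)=4087968, p(71)=4697205, p(72)=5392783, p(73)=6185689, p(74)=7089500, p(75)=8118264, p(76)=9289091, p(77)=10619863, p(78)=12132164, p(79)=13848650, p(80)=15796476, p(81)=18004327, p(82)=20506255, p(83)=23338469, p(84)=26543660, p(85)=30167357, p(86)=34262962, p(87)=38887673, p(88)=44108109, p(89)=49995925, p(90)=56634173, p(91)=64112359, p(92)=72533807, p(93)=82010177, p(94)=92669720, p(95)=104651419, p(96)=118114304, p(97)=133230930, p(98)=150198136, p(99)=169229875, p(100)=190569292, p(101)=214481126, p(102)=241265379, p(103)=271248950, p(104)=304801365, p(105)=342325709, p(106)=384276336, p(107)=431149389, p(108)=483502844, p(109)=541946240, p(110)=607163746, p(111)=679903203, p(112)=761002156, p(113)=851376628, p(114)=952050665, p(115)=1064144451, p(116)=1188908248, p(117)=1327710076, p(118)=1482074143, p(119)=1653668665, p(120)=1844349560, p(121)=2056148051, p(122)=2291320912, p(123)=2552338241, p(124)=2841940500, p(125)=3163127352, p(126)=3519222692, p(127)=3913864295, p(128)=4351078600, p(129)=4835271870, p(130)=5371315400, p(131)=5964539504, p(132)=6620830889, p(133)=7346629512, p(134)=8149040695, p(135)=9035836076, p(136)=10015581680, p(137)=11097645016, p(138)=12292341831, p(139)=13610949895, p(140)=15065878135, p(141)=16670689208, p(142)=18440293320, p(143)=20390982757, p(144)=22540654445, p(145)=24908858009, p(146)=27517052599, p(147)=30388671978, p(148)=33549419497, p(149)=37027355200, p(150)=40853235313, p(151)=45060624582, p(152)=49686288421, p(153)=54770336324, p(154)=60356673280, p(155)=66493182097.
Final step: p(156) = p(155) + p(154) - p(151) - p(149) + p(144) + p(141) - p(134) - p(130) + p(121) + p(116) - p(105) - p(99) + p(86) + p(79) - p(64) - p(56) + p(39) + p(30) - p(11) - p(1)
= 66493182097 + 60356673280 - 45060624582 - 37027355200 + 22540654445 + 16670689208 - 8149040695 - 5371315400 + 2056148051 + 1188908248 - 342325709 - 169229875 + 34262962 + 13848650 - 1741630 - 526823 + 31185 + 5604 - 56 - 1
= 73232243759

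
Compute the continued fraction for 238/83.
[2; 1, 6, 1, 1, 5]

Euclidean algorithm steps:
238 = 2 × 83 + 72
83 = 1 × 72 + 11
72 = 6 × 11 + 6
11 = 1 × 6 + 5
6 = 1 × 5 + 1
5 = 5 × 1 + 0
Continued fraction: [2; 1, 6, 1, 1, 5]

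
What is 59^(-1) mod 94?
51

gcd(59, 94) = 1, so the inverse exists.
Extended Euclidean algorithm on (94, 59):
94 = 1 × 59 + 35  ⟹  35 = (1)·94 + (-1)·59
59 = 1 × 35 + 24  ⟹  24 = (-1)·94 + (2)·59
35 = 1 × 24 + 11  ⟹  11 = (2)·94 + (-3)·59
24 = 2 × 11 + 2  ⟹  2 = (-5)·94 + (8)·59
11 = 5 × 2 + 1  ⟹  1 = (27)·94 + (-43)·59
So (-43)·59 ≡ 1 (mod 94), i.e. 59^(-1) ≡ -43 ≡ 51 (mod 94).
Check: 59 × 51 = 3009 ≡ 1 (mod 94)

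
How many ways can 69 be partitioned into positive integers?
3554345

p(n) counts ways to write n as a sum of positive integers (order ignored).
Euler's pentagonal recurrence: p(k) = p(k-1) + p(k-2) - p(k-5) - p(k-7) + p(k-12) + p(k-15) - ... (offsets j(3j∓1)/2, signs ++--, p(0)=1, p(<0)=0).
DP table for k = 0..68: p(0)=1, p(1)=1, p(2)=2, p(3)=3, p(4)=5, p(5)=7, p(6)=11, p(7)=15, p(8)=22, p(9)=30, p(10)=42, p(11)=56, p(12)=77, p(13)=101, p(14)=135, p(15)=176, p(16)=231, p(17)=297, p(18)=385, p(19)=490, p(20)=627, p(21)=792, p(22)=1002, p(23)=1255, p(24)=1575, p(25)=1958, p(26)=2436, p(27)=3010, p(28)=3718, p(29)=4565, p(30)=5604, p(31)=6842, p(32)=8349, p(33)=10143, p(34)=12310, p(35)=14883, p(36)=17977, p(37)=21637, p(38)=26015, p(39)=31185, p(40)=37338, p(41)=44583, p(42)=53174, p(43)=63261, p(44)=75175, p(45)=89134, p(46)=105558, p(47)=124754, p(48)=147273, p(49)=173525, p(50)=204226, p(51)=239943, p(52)=281589, p(53)=329931, p(54)=386155, p(55)=451276, p(56)=526823, p(57)=614154, p(58)=715220, p(59)=831820, p(60)=966467, p(61)=1121505, p(62)=1300156, p(63)=1505499, p(64)=1741630, p(65)=2012558, p(66)=2323520, p(67)=2679689, p(68)=3087735.
Final step: p(69) = p(68) + p(67) - p(64) - p(62) + p(57) + p(54) - p(47) - p(43) + p(34) + p(29) - p(18) - p(12)
= 3087735 + 2679689 - 1741630 - 1300156 + 614154 + 386155 - 124754 - 63261 + 12310 + 4565 - 385 - 77
= 3554345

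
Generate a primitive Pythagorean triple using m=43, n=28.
(1065, 2408, 2633)

Euclid's formula: a = m² - n², b = 2mn, c = m² + n²
m = 43, n = 28
a = 43² - 28² = 1849 - 784 = 1065
b = 2 × 43 × 28 = 2408
c = 43² + 28² = 1849 + 784 = 2633
Verification: 1065² + 2408² = 1134225 + 5798464 = 6932689 = 2633² ✓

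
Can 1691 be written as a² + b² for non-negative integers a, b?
Not possible

Factorization: 1691 = 19 × 89
By Fermat: n is sum of two squares iff every prime p ≡ 3 (mod 4) appears to even power.
Prime(s) ≡ 3 (mod 4) with odd exponent: [(19, 1)]
Therefore 1691 cannot be expressed as a² + b².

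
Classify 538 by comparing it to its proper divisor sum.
deficient

Proper divisors of 538: sum = 1 + 2 + 269 = 272
Since 272 < 538, 538 is deficient.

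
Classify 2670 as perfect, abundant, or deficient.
abundant

Proper divisors of 2670: sum = 1 + 2 + 3 + 5 + 6 + 10 + 15 + 30 + 89 + 178 + 267 + 445 + 534 + 890 + 1335 = 3810
Since 3810 > 2670, 2670 is abundant.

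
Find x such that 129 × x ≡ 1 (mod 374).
29

gcd(129, 374) = 1, so the inverse exists.
Extended Euclidean algorithm on (374, 129):
374 = 2 × 129 + 116  ⟹  116 = (1)·374 + (-2)·129
129 = 1 × 116 + 13  ⟹  13 = (-1)·374 + (3)·129
116 = 8 × 13 + 12  ⟹  12 = (9)·374 + (-26)·129
13 = 1 × 12 + 1  ⟹  1 = (-10)·374 + (29)·129
So (29)·129 ≡ 1 (mod 374), i.e. 129^(-1) ≡ 29 (mod 374).
Check: 129 × 29 = 3741 ≡ 1 (mod 374)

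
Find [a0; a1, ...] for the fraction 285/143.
[1; 1, 142]

Euclidean algorithm steps:
285 = 1 × 143 + 142
143 = 1 × 142 + 1
142 = 142 × 1 + 0
Continued fraction: [1; 1, 142]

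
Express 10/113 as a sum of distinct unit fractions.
1/12 + 1/194 + 1/131532

Greedy algorithm:
10/113: ceiling(113/10) = 12, use 1/12
7/1356: ceiling(1356/7) = 194, use 1/194
1/131532: ceiling(131532/1) = 131532, use 1/131532
Result: 10/113 = 1/12 + 1/194 + 1/131532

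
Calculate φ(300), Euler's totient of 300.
80

300 = 2^2 × 3 × 5^2
φ(n) = n × ∏(1 - 1/p) for each prime p dividing n
φ(300) = 300 × (1 - 1/2) × (1 - 1/3) × (1 - 1/5) = 80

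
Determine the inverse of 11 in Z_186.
17

gcd(11, 186) = 1, so the inverse exists.
Extended Euclidean algorithm on (186, 11):
186 = 16 × 11 + 10  ⟹  10 = (1)·186 + (-16)·11
11 = 1 × 10 + 1  ⟹  1 = (-1)·186 + (17)·11
So (17)·11 ≡ 1 (mod 186), i.e. 11^(-1) ≡ 17 (mod 186).
Check: 11 × 17 = 187 ≡ 1 (mod 186)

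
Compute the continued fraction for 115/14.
[8; 4, 1, 2]

Euclidean algorithm steps:
115 = 8 × 14 + 3
14 = 4 × 3 + 2
3 = 1 × 2 + 1
2 = 2 × 1 + 0
Continued fraction: [8; 4, 1, 2]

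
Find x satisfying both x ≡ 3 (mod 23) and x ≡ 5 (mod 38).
233

Using Chinese Remainder Theorem:
M = 23 × 38 = 874
M1 = 38, M2 = 23
y1 = 38^(-1) mod 23 = 20
y2 = 23^(-1) mod 38 = 5
x = (3×38×20 + 5×23×5) mod 874 = 233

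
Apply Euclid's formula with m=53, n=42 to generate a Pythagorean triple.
(1045, 4452, 4573)

Euclid's formula: a = m² - n², b = 2mn, c = m² + n²
m = 53, n = 42
a = 53² - 42² = 2809 - 1764 = 1045
b = 2 × 53 × 42 = 4452
c = 53² + 42² = 2809 + 1764 = 4573
Verification: 1045² + 4452² = 1092025 + 19820304 = 20912329 = 4573² ✓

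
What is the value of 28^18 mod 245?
49

Repeated squaring. Binary of 18 = 10010.
28^1 ≡ 28 (mod 245); 28^2 ≡ 49 (mod 245); 28^4 ≡ 196 (mod 245); 28^8 ≡ 196 (mod 245); 28^16 ≡ 196 (mod 245)
28^18 = 28^2 × 28^16 ≡ 49 (mod 245)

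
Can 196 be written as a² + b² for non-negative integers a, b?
0² + 14² (a=0, b=14)

Factorization: 196 = 2^2 × 7^2
By Fermat: n is sum of two squares iff every prime p ≡ 3 (mod 4) appears to even power.
All primes ≡ 3 (mod 4) appear to even power.
Search a = 0, 1, 2, … for 196 - a² a perfect square: first hit at a = 0: 196 - 0 = 196 = 14².
196 = 0² + 14² = 0 + 196 ✓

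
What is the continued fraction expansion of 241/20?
[12; 20]

Euclidean algorithm steps:
241 = 12 × 20 + 1
20 = 20 × 1 + 0
Continued fraction: [12; 20]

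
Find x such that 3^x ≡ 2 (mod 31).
24

Baby-step giant-step with step n = ⌈√31⌉ = 6.
Baby steps 3^j mod 31 (j:value) for j=0..5: 0:1, 1:3, 2:9, 3:27, 4:19, 5:26.
Giant-step multiplier: 3^(-6) ≡ 3^(30-6) = 3^24 ≡ 2 (mod 31).
Giant steps γ_i = 2·2^i mod 31: γ_0=2, γ_1=4, γ_2=8, γ_3=16, γ_4=1 (in table at j=0).
x = i·n + j = 4·6 + 0 = 24.
Check: 3^24 ≡ 2 (mod 31).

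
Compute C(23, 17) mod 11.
0

Using Lucas' theorem:
Write n=23 and k=17 in base 11:
n in base 11: [2, 1]
k in base 11: [1, 6]
C(23,17) mod 11 = ∏ C(n_i, k_i) mod 11
Digit binomials (mod 11): C(2,1) = 2; C(1,6) = 0 (k_i > n_i)
Product: 2 × 0 = 0 ≡ 0 (mod 11)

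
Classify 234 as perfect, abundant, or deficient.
abundant

Proper divisors of 234: sum = 1 + 2 + 3 + 6 + 9 + 13 + 18 + 26 + 39 + 78 + 117 = 312
Since 312 > 234, 234 is abundant.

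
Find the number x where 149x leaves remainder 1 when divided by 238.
123

gcd(149, 238) = 1, so the inverse exists.
Extended Euclidean algorithm on (238, 149):
238 = 1 × 149 + 89  ⟹  89 = (1)·238 + (-1)·149
149 = 1 × 89 + 60  ⟹  60 = (-1)·238 + (2)·149
89 = 1 × 60 + 29  ⟹  29 = (2)·238 + (-3)·149
60 = 2 × 29 + 2  ⟹  2 = (-5)·238 + (8)·149
29 = 14 × 2 + 1  ⟹  1 = (72)·238 + (-115)·149
So (-115)·149 ≡ 1 (mod 238), i.e. 149^(-1) ≡ -115 ≡ 123 (mod 238).
Check: 149 × 123 = 18327 ≡ 1 (mod 238)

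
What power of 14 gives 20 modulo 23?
17

Baby-step giant-step with step n = ⌈√23⌉ = 5.
Baby steps 14^j mod 23 (j:value) for j=0..4: 0:1, 1:14, 2:12, 3:7, 4:6.
Giant-step multiplier: 14^(-5) ≡ 14^(22-5) = 14^17 ≡ 20 (mod 23).
Giant steps γ_i = 20·20^i mod 23: γ_0=20, γ_1=9, γ_2=19, γ_3=12 (in table at j=2).
x = i·n + j = 3·5 + 2 = 17.
Check: 14^17 ≡ 20 (mod 23).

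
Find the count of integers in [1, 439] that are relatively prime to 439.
438

439 = 439
φ(n) = n × ∏(1 - 1/p) for each prime p dividing n
φ(439) = 439 × (1 - 1/439) = 438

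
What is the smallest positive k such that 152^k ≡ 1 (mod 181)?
30

181 is prime, so ord(152) divides φ(181) = 180.
Divisors of 180: 1, 2, 3, 4, 5, 6, 9, 10, 12, 15, 18, 20, 30, 36, 45, 60, 90, 180.
Repeated squaring: 152^1 ≡ 152, 152^2 ≡ 117, 152^4 ≡ 114, 152^8 ≡ 145, 152^16 ≡ 29, 152^32 ≡ 117, 152^64 ≡ 114, 152^128 ≡ 145 (mod 181).
Test 152^d mod 181 for each divisor d in increasing order:
152^1 ≡ 152
152^2 ≡ 117
152^3 = 152^2·152^1 ≡ 46
152^4 ≡ 114
152^5 = 152^4·152^1 ≡ 133
152^6 = 152^4·152^2 ≡ 125
152^9 = 152^8·152^1 ≡ 139
152^10 = 152^8·152^2 ≡ 132
152^12 = 152^8·152^4 ≡ 59
152^15 = 152^8·152^4·152^2·152^1 ≡ 180
152^18 = 152^16·152^2 ≡ 135
152^20 = 152^16·152^4 ≡ 48
152^30 = 152^16·152^8·152^4·152^2 ≡ 1  ← first divisor giving 1
The order is 30.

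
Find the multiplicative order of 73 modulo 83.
82

83 is prime, so ord(73) divides φ(83) = 82.
Divisors of 82: 1, 2, 41, 82.
Repeated squaring: 73^1 ≡ 73, 73^2 ≡ 17, 73^4 ≡ 40, 73^8 ≡ 23, 73^16 ≡ 31, 73^32 ≡ 48, 73^64 ≡ 63 (mod 83).
Test 73^d mod 83 for each divisor d in increasing order:
73^1 ≡ 73
73^2 ≡ 17
73^41 = 73^32·73^8·73^1 ≡ 82
73^82 = 73^64·73^16·73^2 ≡ 1  ← first divisor giving 1
The order is 82.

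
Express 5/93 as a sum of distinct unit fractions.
1/19 + 1/884 + 1/1562028

Greedy algorithm:
5/93: ceiling(93/5) = 19, use 1/19
2/1767: ceiling(1767/2) = 884, use 1/884
1/1562028: ceiling(1562028/1) = 1562028, use 1/1562028
Result: 5/93 = 1/19 + 1/884 + 1/1562028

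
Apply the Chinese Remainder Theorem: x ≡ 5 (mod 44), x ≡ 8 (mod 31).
225

Using Chinese Remainder Theorem:
M = 44 × 31 = 1364
M1 = 31, M2 = 44
y1 = 31^(-1) mod 44 = 27
y2 = 44^(-1) mod 31 = 12
x = (5×31×27 + 8×44×12) mod 1364 = 225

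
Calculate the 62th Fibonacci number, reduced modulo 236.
121

Matrix identity: Q^n = [[F_(n+1), F_n], [F_n, F_(n-1)]] with Q = [[1,1],[1,0]].
n = 62 = 111110₂. Square-and-multiply, entries mod 236:
Q^1 = [[1,1],[1,0]]
Q^3 = (Q^1)²·Q = [[3,2],[2,1]]
Q^7 = (Q^3)²·Q = [[21,13],[13,8]]
Q^15 = (Q^7)²·Q = [[43,138],[138,141]]
Q^31 = (Q^15)²·Q = [[29,125],[125,140]]
Q^62 = (Q^31)² = [[182,121],[121,61]]
F_62 mod 236 = Q^62[0][1] = 121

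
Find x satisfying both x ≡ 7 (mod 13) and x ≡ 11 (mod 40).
371

Using Chinese Remainder Theorem:
M = 13 × 40 = 520
M1 = 40, M2 = 13
y1 = 40^(-1) mod 13 = 1
y2 = 13^(-1) mod 40 = 37
x = (7×40×1 + 11×13×37) mod 520 = 371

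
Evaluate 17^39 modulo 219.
197

Repeated squaring. Binary of 39 = 100111.
17^1 ≡ 17 (mod 219); 17^2 ≡ 70 (mod 219); 17^4 ≡ 82 (mod 219); 17^8 ≡ 154 (mod 219); 17^16 ≡ 64 (mod 219); 17^32 ≡ 154 (mod 219)
17^39 = 17^1 × 17^2 × 17^4 × 17^32 ≡ 197 (mod 219)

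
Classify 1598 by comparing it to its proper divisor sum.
deficient

Proper divisors of 1598: sum = 1 + 2 + 17 + 34 + 47 + 94 + 799 = 994
Since 994 < 1598, 1598 is deficient.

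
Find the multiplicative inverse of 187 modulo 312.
307

gcd(187, 312) = 1, so the inverse exists.
Extended Euclidean algorithm on (312, 187):
312 = 1 × 187 + 125  ⟹  125 = (1)·312 + (-1)·187
187 = 1 × 125 + 62  ⟹  62 = (-1)·312 + (2)·187
125 = 2 × 62 + 1  ⟹  1 = (3)·312 + (-5)·187
So (-5)·187 ≡ 1 (mod 312), i.e. 187^(-1) ≡ -5 ≡ 307 (mod 312).
Check: 187 × 307 = 57409 ≡ 1 (mod 312)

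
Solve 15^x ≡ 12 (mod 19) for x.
3

Baby-step giant-step with step n = ⌈√19⌉ = 5.
Baby steps 15^j mod 19 (j:value) for j=0..4: 0:1, 1:15, 2:16, 3:12, 4:9.
h = 12 is already in the table at j=3, so x = 3.
Check: 15^3 ≡ 12 (mod 19).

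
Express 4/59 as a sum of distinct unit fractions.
1/15 + 1/885

Greedy algorithm:
4/59: ceiling(59/4) = 15, use 1/15
1/885: ceiling(885/1) = 885, use 1/885
Result: 4/59 = 1/15 + 1/885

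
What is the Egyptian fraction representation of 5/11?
1/3 + 1/9 + 1/99

Greedy algorithm:
5/11: ceiling(11/5) = 3, use 1/3
4/33: ceiling(33/4) = 9, use 1/9
1/99: ceiling(99/1) = 99, use 1/99
Result: 5/11 = 1/3 + 1/9 + 1/99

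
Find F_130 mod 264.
55

Matrix identity: Q^n = [[F_(n+1), F_n], [F_n, F_(n-1)]] with Q = [[1,1],[1,0]].
n = 130 = 10000010₂. Square-and-multiply, entries mod 264:
Q^1 = [[1,1],[1,0]]
Q^2 = (Q^1)² = [[2,1],[1,1]]
Q^4 = (Q^2)² = [[5,3],[3,2]]
Q^8 = (Q^4)² = [[34,21],[21,13]]
Q^16 = (Q^8)² = [[13,195],[195,82]]
Q^32 = (Q^16)² = [[178,45],[45,133]]
Q^65 = (Q^32)²·Q = [[184,181],[181,3]]
Q^130 = (Q^65)² = [[89,55],[55,34]]
F_130 mod 264 = Q^130[0][1] = 55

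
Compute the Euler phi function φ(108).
36

108 = 2^2 × 3^3
φ(n) = n × ∏(1 - 1/p) for each prime p dividing n
φ(108) = 108 × (1 - 1/2) × (1 - 1/3) = 36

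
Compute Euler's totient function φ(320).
128

320 = 2^6 × 5
φ(n) = n × ∏(1 - 1/p) for each prime p dividing n
φ(320) = 320 × (1 - 1/2) × (1 - 1/5) = 128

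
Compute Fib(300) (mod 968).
440

Matrix identity: Q^n = [[F_(n+1), F_n], [F_n, F_(n-1)]] with Q = [[1,1],[1,0]].
n = 300 = 100101100₂. Square-and-multiply, entries mod 968:
Q^1 = [[1,1],[1,0]]
Q^2 = (Q^1)² = [[2,1],[1,1]]
Q^4 = (Q^2)² = [[5,3],[3,2]]
Q^9 = (Q^4)²·Q = [[55,34],[34,21]]
Q^18 = (Q^9)² = [[309,648],[648,629]]
Q^37 = (Q^18)²·Q = [[329,409],[409,888]]
Q^75 = (Q^37)²·Q = [[811,610],[610,201]]
Q^150 = (Q^75)² = [[837,704],[704,133]]
Q^300 = (Q^150)² = [[705,440],[440,265]]
F_300 mod 968 = Q^300[0][1] = 440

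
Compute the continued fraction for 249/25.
[9; 1, 24]

Euclidean algorithm steps:
249 = 9 × 25 + 24
25 = 1 × 24 + 1
24 = 24 × 1 + 0
Continued fraction: [9; 1, 24]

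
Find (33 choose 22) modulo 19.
3

Using Lucas' theorem:
Write n=33 and k=22 in base 19:
n in base 19: [1, 14]
k in base 19: [1, 3]
C(33,22) mod 19 = ∏ C(n_i, k_i) mod 19
Digit binomials (mod 19): C(1,1) = 1; C(14,3) = 364 ≡ 3
Product: 1 × 3 = 3 ≡ 3 (mod 19)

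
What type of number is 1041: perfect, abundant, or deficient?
deficient

Proper divisors of 1041: sum = 1 + 3 + 347 = 351
Since 351 < 1041, 1041 is deficient.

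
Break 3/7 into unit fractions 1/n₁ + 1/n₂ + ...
1/3 + 1/11 + 1/231

Greedy algorithm:
3/7: ceiling(7/3) = 3, use 1/3
2/21: ceiling(21/2) = 11, use 1/11
1/231: ceiling(231/1) = 231, use 1/231
Result: 3/7 = 1/3 + 1/11 + 1/231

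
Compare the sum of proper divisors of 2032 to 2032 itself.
deficient

Proper divisors of 2032: sum = 1 + 2 + 4 + 8 + 16 + 127 + 254 + 508 + 1016 = 1936
Since 1936 < 2032, 2032 is deficient.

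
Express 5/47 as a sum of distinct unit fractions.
1/10 + 1/157 + 1/73790

Greedy algorithm:
5/47: ceiling(47/5) = 10, use 1/10
3/470: ceiling(470/3) = 157, use 1/157
1/73790: ceiling(73790/1) = 73790, use 1/73790
Result: 5/47 = 1/10 + 1/157 + 1/73790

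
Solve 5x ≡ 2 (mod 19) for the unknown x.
x ≡ 8 (mod 19)

gcd(5, 19) = 1, which divides 2, so solutions exist.
Find 5^(-1) mod 19 by the extended Euclidean algorithm:
19 = 3 × 5 + 4  ⟹  4 = (1)·19 + (-3)·5
5 = 1 × 4 + 1  ⟹  1 = (-1)·19 + (4)·5
So (4)·5 ≡ 1 (mod 19), i.e. 5^(-1) ≡ 4 (mod 19).
x ≡ 4 × 2 = 8 ≡ 8 (mod 19).
Check: 5 × 8 = 40 ≡ 2 (mod 19).
Unique solution: x ≡ 8 (mod 19)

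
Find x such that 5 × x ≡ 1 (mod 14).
3

gcd(5, 14) = 1, so the inverse exists.
Extended Euclidean algorithm on (14, 5):
14 = 2 × 5 + 4  ⟹  4 = (1)·14 + (-2)·5
5 = 1 × 4 + 1  ⟹  1 = (-1)·14 + (3)·5
So (3)·5 ≡ 1 (mod 14), i.e. 5^(-1) ≡ 3 (mod 14).
Check: 5 × 3 = 15 ≡ 1 (mod 14)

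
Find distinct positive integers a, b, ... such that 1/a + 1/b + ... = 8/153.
1/20 + 1/438 + 1/223380

Greedy algorithm:
8/153: ceiling(153/8) = 20, use 1/20
7/3060: ceiling(3060/7) = 438, use 1/438
1/223380: ceiling(223380/1) = 223380, use 1/223380
Result: 8/153 = 1/20 + 1/438 + 1/223380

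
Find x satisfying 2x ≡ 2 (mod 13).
x ≡ 1 (mod 13)

gcd(2, 13) = 1, which divides 2, so solutions exist.
Find 2^(-1) mod 13 by the extended Euclidean algorithm:
13 = 6 × 2 + 1  ⟹  1 = (1)·13 + (-6)·2
So (-6)·2 ≡ 1 (mod 13), i.e. 2^(-1) ≡ -6 ≡ 7 (mod 13).
x ≡ 7 × 2 = 14 ≡ 1 (mod 13).
Check: 2 × 1 = 2 ≡ 2 (mod 13).
Unique solution: x ≡ 1 (mod 13)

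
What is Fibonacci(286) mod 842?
21

Matrix identity: Q^n = [[F_(n+1), F_n], [F_n, F_(n-1)]] with Q = [[1,1],[1,0]].
n = 286 = 100011110₂. Square-and-multiply, entries mod 842:
Q^1 = [[1,1],[1,0]]
Q^2 = (Q^1)² = [[2,1],[1,1]]
Q^4 = (Q^2)² = [[5,3],[3,2]]
Q^8 = (Q^4)² = [[34,21],[21,13]]
Q^17 = (Q^8)²·Q = [[58,755],[755,145]]
Q^35 = (Q^17)²·Q = [[8,829],[829,21]]
Q^71 = (Q^35)²·Q = [[698,233],[233,465]]
Q^143 = (Q^71)²·Q = [[784,87],[87,697]]
Q^286 = (Q^143)² = [[829,21],[21,808]]
F_286 mod 842 = Q^286[0][1] = 21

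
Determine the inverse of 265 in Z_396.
133

gcd(265, 396) = 1, so the inverse exists.
Extended Euclidean algorithm on (396, 265):
396 = 1 × 265 + 131  ⟹  131 = (1)·396 + (-1)·265
265 = 2 × 131 + 3  ⟹  3 = (-2)·396 + (3)·265
131 = 43 × 3 + 2  ⟹  2 = (87)·396 + (-130)·265
3 = 1 × 2 + 1  ⟹  1 = (-89)·396 + (133)·265
So (133)·265 ≡ 1 (mod 396), i.e. 265^(-1) ≡ 133 (mod 396).
Check: 265 × 133 = 35245 ≡ 1 (mod 396)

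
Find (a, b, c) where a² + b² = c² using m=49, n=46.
(285, 4508, 4517)

Euclid's formula: a = m² - n², b = 2mn, c = m² + n²
m = 49, n = 46
a = 49² - 46² = 2401 - 2116 = 285
b = 2 × 49 × 46 = 4508
c = 49² + 46² = 2401 + 2116 = 4517
Verification: 285² + 4508² = 81225 + 20322064 = 20403289 = 4517² ✓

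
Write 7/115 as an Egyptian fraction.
1/17 + 1/489 + 1/955995

Greedy algorithm:
7/115: ceiling(115/7) = 17, use 1/17
4/1955: ceiling(1955/4) = 489, use 1/489
1/955995: ceiling(955995/1) = 955995, use 1/955995
Result: 7/115 = 1/17 + 1/489 + 1/955995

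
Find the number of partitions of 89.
49995925

p(n) counts ways to write n as a sum of positive integers (order ignored).
Euler's pentagonal recurrence: p(k) = p(k-1) + p(k-2) - p(k-5) - p(k-7) + p(k-12) + p(k-15) - ... (offsets j(3j∓1)/2, signs ++--, p(0)=1, p(<0)=0).
DP table for k = 0..88: p(0)=1, p(1)=1, p(2)=2, p(3)=3, p(4)=5, p(5)=7, p(6)=11, p(7)=15, p(8)=22, p(9)=30, p(10)=42, p(11)=56, p(12)=77, p(13)=101, p(14)=135, p(15)=176, p(16)=231, p(17)=297, p(18)=385, p(19)=490, p(20)=627, p(21)=792, p(22)=1002, p(23)=1255, p(24)=1575, p(25)=1958, p(26)=2436, p(27)=3010, p(28)=3718, p(29)=4565, p(30)=5604, p(31)=6842, p(32)=8349, p(33)=10143, p(34)=12310, p(35)=14883, p(36)=17977, p(37)=21637, p(38)=26015, p(39)=31185, p(40)=37338, p(41)=44583, p(42)=53174, p(43)=63261, p(44)=75175, p(45)=89134, p(46)=105558, p(47)=124754, p(48)=147273, p(49)=173525, p(50)=204226, p(51)=239943, p(52)=281589, p(53)=329931, p(54)=386155, p(55)=451276, p(56)=526823, p(57)=614154, p(58)=715220, p(59)=831820, p(60)=966467, p(61)=1121505, p(62)=1300156, p(63)=1505499, p(64)=1741630, p(65)=2012558, p(66)=2323520, p(67)=2679689, p(68)=3087735, p(69)=3554345, p(70)=4087968, p(71)=4697205, p(72)=5392783, p(73)=6185689, p(74)=7089500, p(75)=8118264, p(76)=9289091, p(77)=10619863, p(78)=12132164, p(79)=13848650, p(80)=15796476, p(81)=18004327, p(82)=20506255, p(83)=23338469, p(84)=26543660, p(85)=30167357, p(86)=34262962, p(87)=38887673, p(88)=44108109.
Final step: p(89) = p(88) + p(87) - p(84) - p(82) + p(77) + p(74) - p(67) - p(63) + p(54) + p(49) - p(38) - p(32) + p(19) + p(12)
= 44108109 + 38887673 - 26543660 - 20506255 + 10619863 + 7089500 - 2679689 - 1505499 + 386155 + 173525 - 26015 - 8349 + 490 + 77
= 49995925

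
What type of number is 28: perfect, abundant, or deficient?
perfect

Proper divisors of 28: sum = 1 + 2 + 4 + 7 + 14 = 28
Since 28 = 28, 28 is perfect.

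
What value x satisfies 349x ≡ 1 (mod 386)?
73

gcd(349, 386) = 1, so the inverse exists.
Extended Euclidean algorithm on (386, 349):
386 = 1 × 349 + 37  ⟹  37 = (1)·386 + (-1)·349
349 = 9 × 37 + 16  ⟹  16 = (-9)·386 + (10)·349
37 = 2 × 16 + 5  ⟹  5 = (19)·386 + (-21)·349
16 = 3 × 5 + 1  ⟹  1 = (-66)·386 + (73)·349
So (73)·349 ≡ 1 (mod 386), i.e. 349^(-1) ≡ 73 (mod 386).
Check: 349 × 73 = 25477 ≡ 1 (mod 386)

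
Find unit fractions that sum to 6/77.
1/13 + 1/1001

Greedy algorithm:
6/77: ceiling(77/6) = 13, use 1/13
1/1001: ceiling(1001/1) = 1001, use 1/1001
Result: 6/77 = 1/13 + 1/1001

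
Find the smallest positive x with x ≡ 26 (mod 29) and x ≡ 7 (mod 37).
229

Using Chinese Remainder Theorem:
M = 29 × 37 = 1073
M1 = 37, M2 = 29
y1 = 37^(-1) mod 29 = 11
y2 = 29^(-1) mod 37 = 23
x = (26×37×11 + 7×29×23) mod 1073 = 229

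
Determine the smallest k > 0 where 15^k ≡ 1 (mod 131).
65

131 is prime, so ord(15) divides φ(131) = 130.
Divisors of 130: 1, 2, 5, 10, 13, 26, 65, 130.
Repeated squaring: 15^1 ≡ 15, 15^2 ≡ 94, 15^4 ≡ 59, 15^8 ≡ 75, 15^16 ≡ 123, 15^32 ≡ 64, 15^64 ≡ 35, 15^128 ≡ 46 (mod 131).
Test 15^d mod 131 for each divisor d in increasing order:
15^1 ≡ 15
15^2 ≡ 94
15^5 = 15^4·15^1 ≡ 99
15^10 = 15^8·15^2 ≡ 107
15^13 = 15^8·15^4·15^1 ≡ 89
15^26 = 15^16·15^8·15^2 ≡ 61
15^65 = 15^64·15^1 ≡ 1  ← first divisor giving 1
The order is 65.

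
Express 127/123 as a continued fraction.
[1; 30, 1, 3]

Euclidean algorithm steps:
127 = 1 × 123 + 4
123 = 30 × 4 + 3
4 = 1 × 3 + 1
3 = 3 × 1 + 0
Continued fraction: [1; 30, 1, 3]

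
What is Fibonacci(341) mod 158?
97

Matrix identity: Q^n = [[F_(n+1), F_n], [F_n, F_(n-1)]] with Q = [[1,1],[1,0]].
n = 341 = 101010101₂. Square-and-multiply, entries mod 158:
Q^1 = [[1,1],[1,0]]
Q^2 = (Q^1)² = [[2,1],[1,1]]
Q^5 = (Q^2)²·Q = [[8,5],[5,3]]
Q^10 = (Q^5)² = [[89,55],[55,34]]
Q^21 = (Q^10)²·Q = [[15,44],[44,129]]
Q^42 = (Q^21)² = [[107,16],[16,91]]
Q^85 = (Q^42)²·Q = [[21,13],[13,8]]
Q^170 = (Q^85)² = [[136,61],[61,75]]
Q^341 = (Q^170)²·Q = [[12,97],[97,73]]
F_341 mod 158 = Q^341[0][1] = 97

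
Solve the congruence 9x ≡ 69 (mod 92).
x ≡ 69 (mod 92)

gcd(9, 92) = 1, which divides 69, so solutions exist.
Find 9^(-1) mod 92 by the extended Euclidean algorithm:
92 = 10 × 9 + 2  ⟹  2 = (1)·92 + (-10)·9
9 = 4 × 2 + 1  ⟹  1 = (-4)·92 + (41)·9
So (41)·9 ≡ 1 (mod 92), i.e. 9^(-1) ≡ 41 (mod 92).
x ≡ 41 × 69 = 2829 ≡ 69 (mod 92).
Check: 9 × 69 = 621 ≡ 69 (mod 92).
Unique solution: x ≡ 69 (mod 92)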